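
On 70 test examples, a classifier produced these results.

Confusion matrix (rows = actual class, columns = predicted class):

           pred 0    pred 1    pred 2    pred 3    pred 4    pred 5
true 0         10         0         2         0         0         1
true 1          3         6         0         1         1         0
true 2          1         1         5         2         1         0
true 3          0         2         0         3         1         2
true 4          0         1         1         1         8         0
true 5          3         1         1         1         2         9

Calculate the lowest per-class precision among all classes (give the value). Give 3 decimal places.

0.375

Per-class precision (TP/(TP+FP)):
  0: TP=10, FP=3+1+0+0+3=7 → 10/17 = 0.5882
  1: TP=6, FP=0+1+2+1+1=5 → 6/11 = 0.5455
  2: TP=5, FP=2+0+0+1+1=4 → 5/9 = 0.5556
  3: TP=3, FP=0+1+2+1+1=5 → 3/8 = 0.3750
  4: TP=8, FP=0+1+1+1+2=5 → 8/13 = 0.6154
  5: TP=9, FP=1+0+0+2+0=3 → 9/12 = 0.7500
Lowest is class '3' with precision = 0.375.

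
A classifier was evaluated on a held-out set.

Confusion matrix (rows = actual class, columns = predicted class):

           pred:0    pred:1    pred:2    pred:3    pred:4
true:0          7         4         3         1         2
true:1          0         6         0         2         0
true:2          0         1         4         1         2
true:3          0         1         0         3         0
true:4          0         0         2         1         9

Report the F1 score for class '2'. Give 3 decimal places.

F1 score = 2·TP/(2·TP+FP+FN).
2: TP=4, FP=3+0+0+2=5, FN=0+1+1+2=4 → 8/17 = 0.4706

0.471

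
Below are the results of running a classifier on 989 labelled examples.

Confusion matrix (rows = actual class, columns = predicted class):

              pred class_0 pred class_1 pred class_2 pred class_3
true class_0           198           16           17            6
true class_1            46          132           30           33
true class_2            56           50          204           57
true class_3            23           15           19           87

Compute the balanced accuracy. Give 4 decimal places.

0.6358

Balanced accuracy = mean of per-class recall.
  class_0: recall = 198/237 = 0.83544
  class_1: recall = 132/241 = 0.54772
  class_2: recall = 204/367 = 0.55586
  class_3: recall = 87/144 = 0.60417
Mean = (0.83544 + 0.54772 + 0.55586 + 0.60417) / 4 = 0.6358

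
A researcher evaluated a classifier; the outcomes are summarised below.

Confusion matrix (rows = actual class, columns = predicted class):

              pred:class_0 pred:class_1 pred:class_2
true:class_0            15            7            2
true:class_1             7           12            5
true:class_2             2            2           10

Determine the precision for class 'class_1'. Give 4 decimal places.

0.5714

precision = TP/(TP+FP).
class_1: TP=12, FP=7+2=9 → 12/21 = 0.57143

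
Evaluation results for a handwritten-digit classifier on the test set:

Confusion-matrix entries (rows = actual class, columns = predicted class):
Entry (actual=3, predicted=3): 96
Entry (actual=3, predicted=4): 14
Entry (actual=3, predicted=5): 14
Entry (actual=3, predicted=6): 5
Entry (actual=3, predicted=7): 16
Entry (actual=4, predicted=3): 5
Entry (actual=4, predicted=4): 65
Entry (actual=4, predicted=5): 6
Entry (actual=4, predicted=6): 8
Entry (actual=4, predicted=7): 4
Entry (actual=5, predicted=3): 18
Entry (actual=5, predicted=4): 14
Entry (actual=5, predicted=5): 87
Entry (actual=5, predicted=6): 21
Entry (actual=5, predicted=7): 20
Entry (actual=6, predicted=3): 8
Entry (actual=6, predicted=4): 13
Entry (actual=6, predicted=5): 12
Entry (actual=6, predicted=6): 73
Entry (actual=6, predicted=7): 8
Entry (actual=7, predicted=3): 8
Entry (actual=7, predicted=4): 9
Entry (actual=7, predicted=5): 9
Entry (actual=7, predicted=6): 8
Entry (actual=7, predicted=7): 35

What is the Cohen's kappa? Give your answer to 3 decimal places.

Observed agreement pₒ = trace/N = 356/576 = 0.6181
Expected agreement pₑ = Σ (rowᵢ·colᵢ)/N² = (145·135 + 88·115 + 160·128 + 114·115 + 69·83)/576² = 0.2080
κ = (pₒ − pₑ)/(1 − pₑ) = (0.6181 − 0.2080)/(1 − 0.2080) = 0.518

0.518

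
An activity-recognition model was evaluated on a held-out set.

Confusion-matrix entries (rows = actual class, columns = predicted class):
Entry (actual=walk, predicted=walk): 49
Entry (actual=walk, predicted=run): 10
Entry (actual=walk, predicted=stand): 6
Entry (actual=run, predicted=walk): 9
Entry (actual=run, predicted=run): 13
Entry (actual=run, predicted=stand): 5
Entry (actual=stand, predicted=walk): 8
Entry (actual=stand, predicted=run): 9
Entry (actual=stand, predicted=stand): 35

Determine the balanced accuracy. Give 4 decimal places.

Balanced accuracy = mean of per-class recall.
  walk: recall = 49/65 = 0.75385
  run: recall = 13/27 = 0.48148
  stand: recall = 35/52 = 0.67308
Mean = (0.75385 + 0.48148 + 0.67308) / 3 = 0.6361

0.6361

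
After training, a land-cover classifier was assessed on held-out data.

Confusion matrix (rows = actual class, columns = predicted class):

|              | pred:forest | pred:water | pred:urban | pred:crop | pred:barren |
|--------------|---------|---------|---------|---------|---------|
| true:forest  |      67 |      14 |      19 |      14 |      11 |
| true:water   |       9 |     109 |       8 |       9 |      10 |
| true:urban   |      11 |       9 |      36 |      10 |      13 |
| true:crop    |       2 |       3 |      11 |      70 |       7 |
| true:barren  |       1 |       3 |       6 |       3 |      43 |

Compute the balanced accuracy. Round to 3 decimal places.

0.653

Balanced accuracy = mean of per-class recall.
  forest: recall = 67/125 = 0.5360
  water: recall = 109/145 = 0.7517
  urban: recall = 36/79 = 0.4557
  crop: recall = 70/93 = 0.7527
  barren: recall = 43/56 = 0.7679
Mean = (0.5360 + 0.7517 + 0.4557 + 0.7527 + 0.7679) / 5 = 0.653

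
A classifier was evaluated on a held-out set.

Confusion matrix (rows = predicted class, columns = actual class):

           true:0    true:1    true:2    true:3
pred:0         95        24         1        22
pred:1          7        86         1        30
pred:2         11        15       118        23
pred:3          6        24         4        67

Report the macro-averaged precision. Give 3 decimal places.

Per-class precision (TP/(TP+FP)):
  0: TP=95, FP=24+1+22=47 → 95/142 = 0.6690
  1: TP=86, FP=7+1+30=38 → 86/124 = 0.6935
  2: TP=118, FP=11+15+23=49 → 118/167 = 0.7066
  3: TP=67, FP=6+24+4=34 → 67/101 = 0.6634
Macro-precision = mean = (0.6690 + 0.6935 + 0.7066 + 0.6634) / 4 = 0.683

0.683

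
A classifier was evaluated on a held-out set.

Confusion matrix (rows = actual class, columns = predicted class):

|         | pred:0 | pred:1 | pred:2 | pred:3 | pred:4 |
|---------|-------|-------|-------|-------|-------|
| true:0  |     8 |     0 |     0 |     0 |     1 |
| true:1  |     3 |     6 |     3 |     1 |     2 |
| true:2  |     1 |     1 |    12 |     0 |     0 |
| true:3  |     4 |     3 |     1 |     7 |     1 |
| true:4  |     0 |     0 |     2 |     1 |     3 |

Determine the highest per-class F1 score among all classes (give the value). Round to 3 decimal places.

0.750

Per-class F1 score (2·TP/(2·TP+FP+FN)):
  0: TP=8, FP=3+1+4+0=8, FN=0+0+0+1=1 → 16/25 = 0.6400
  1: TP=6, FP=0+1+3+0=4, FN=3+3+1+2=9 → 12/25 = 0.4800
  2: TP=12, FP=0+3+1+2=6, FN=1+1+0+0=2 → 24/32 = 0.7500
  3: TP=7, FP=0+1+0+1=2, FN=4+3+1+1=9 → 14/25 = 0.5600
  4: TP=3, FP=1+2+0+1=4, FN=0+0+2+1=3 → 6/13 = 0.4615
Highest is class '2' with F1 score = 0.750.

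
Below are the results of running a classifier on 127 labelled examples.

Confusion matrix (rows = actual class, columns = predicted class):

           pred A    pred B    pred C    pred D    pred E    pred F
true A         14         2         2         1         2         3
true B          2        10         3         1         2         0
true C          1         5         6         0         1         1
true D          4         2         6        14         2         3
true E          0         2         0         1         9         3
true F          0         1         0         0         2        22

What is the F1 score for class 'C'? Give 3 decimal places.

0.387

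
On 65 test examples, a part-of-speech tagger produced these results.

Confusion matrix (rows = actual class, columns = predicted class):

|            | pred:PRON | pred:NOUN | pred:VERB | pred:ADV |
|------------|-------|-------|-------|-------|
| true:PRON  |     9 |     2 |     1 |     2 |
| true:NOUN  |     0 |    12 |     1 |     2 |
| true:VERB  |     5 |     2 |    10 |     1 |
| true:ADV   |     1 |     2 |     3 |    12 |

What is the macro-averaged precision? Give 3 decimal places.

Per-class precision (TP/(TP+FP)):
  PRON: TP=9, FP=0+5+1=6 → 9/15 = 0.6000
  NOUN: TP=12, FP=2+2+2=6 → 12/18 = 0.6667
  VERB: TP=10, FP=1+1+3=5 → 10/15 = 0.6667
  ADV: TP=12, FP=2+2+1=5 → 12/17 = 0.7059
Macro-precision = mean = (0.6000 + 0.6667 + 0.6667 + 0.7059) / 4 = 0.660

0.660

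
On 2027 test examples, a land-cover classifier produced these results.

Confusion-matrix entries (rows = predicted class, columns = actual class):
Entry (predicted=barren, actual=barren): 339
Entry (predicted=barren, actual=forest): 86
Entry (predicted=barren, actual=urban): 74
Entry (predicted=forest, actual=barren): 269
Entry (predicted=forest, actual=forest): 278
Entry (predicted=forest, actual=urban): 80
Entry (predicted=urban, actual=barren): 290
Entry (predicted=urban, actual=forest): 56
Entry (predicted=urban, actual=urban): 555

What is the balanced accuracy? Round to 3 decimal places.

0.607

Balanced accuracy = mean of per-class recall.
  barren: recall = 339/898 = 0.3775
  forest: recall = 278/420 = 0.6619
  urban: recall = 555/709 = 0.7828
Mean = (0.3775 + 0.6619 + 0.7828) / 3 = 0.607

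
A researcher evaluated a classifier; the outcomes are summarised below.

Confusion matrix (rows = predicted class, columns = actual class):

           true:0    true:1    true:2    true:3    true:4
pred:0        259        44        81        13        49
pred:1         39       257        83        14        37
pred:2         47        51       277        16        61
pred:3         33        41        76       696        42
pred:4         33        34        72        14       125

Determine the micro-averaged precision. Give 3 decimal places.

0.647

Micro-averaging pools counts across classes: ΣTP=1614, ΣFP=880, ΣFN=880.
Micro-precision = TP/(TP+FP) on pooled counts = 0.647 (equals overall accuracy in single-label multiclass).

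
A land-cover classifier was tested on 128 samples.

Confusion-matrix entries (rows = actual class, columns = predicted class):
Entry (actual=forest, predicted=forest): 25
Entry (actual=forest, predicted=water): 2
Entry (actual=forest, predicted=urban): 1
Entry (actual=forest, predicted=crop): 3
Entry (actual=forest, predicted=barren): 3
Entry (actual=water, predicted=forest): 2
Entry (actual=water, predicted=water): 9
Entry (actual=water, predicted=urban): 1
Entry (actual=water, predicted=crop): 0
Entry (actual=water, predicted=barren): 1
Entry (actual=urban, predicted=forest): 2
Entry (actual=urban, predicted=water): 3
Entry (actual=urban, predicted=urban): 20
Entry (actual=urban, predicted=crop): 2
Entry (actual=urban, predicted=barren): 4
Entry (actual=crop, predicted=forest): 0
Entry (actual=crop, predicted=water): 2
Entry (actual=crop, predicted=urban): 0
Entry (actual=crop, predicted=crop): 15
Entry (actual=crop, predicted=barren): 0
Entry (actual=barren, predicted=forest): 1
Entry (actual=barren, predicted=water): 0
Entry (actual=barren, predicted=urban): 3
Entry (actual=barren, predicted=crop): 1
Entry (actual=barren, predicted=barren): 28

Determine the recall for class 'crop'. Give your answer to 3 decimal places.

recall = TP/(TP+FN).
crop: TP=15, FN=0+2+0+0=2 → 15/17 = 0.8824

0.882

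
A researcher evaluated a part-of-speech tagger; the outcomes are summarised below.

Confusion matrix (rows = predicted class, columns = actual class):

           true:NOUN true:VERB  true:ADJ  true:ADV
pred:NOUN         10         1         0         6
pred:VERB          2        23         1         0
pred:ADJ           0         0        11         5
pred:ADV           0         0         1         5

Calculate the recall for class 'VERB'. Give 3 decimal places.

0.958

Treat 'VERB' as positive and all other classes as negative.
recall = TP/(TP+FN).
VERB: TP=23, FN=1+0+0=1 → 23/24 = 0.9583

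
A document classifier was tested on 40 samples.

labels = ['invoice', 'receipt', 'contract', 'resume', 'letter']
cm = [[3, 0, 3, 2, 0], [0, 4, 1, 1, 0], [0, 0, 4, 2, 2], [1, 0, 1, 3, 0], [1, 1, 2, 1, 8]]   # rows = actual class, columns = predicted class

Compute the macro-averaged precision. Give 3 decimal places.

0.579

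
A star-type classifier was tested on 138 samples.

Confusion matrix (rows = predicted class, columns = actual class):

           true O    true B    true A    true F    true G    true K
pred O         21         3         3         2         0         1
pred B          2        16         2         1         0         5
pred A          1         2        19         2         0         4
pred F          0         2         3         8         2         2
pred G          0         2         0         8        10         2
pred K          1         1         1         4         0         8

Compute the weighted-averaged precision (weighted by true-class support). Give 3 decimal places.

0.590

Per-class precision (TP/(TP+FP)):
  O: TP=21, FP=3+3+2+0+1=9 → 21/30 = 0.7000
  B: TP=16, FP=2+2+1+0+5=10 → 16/26 = 0.6154
  A: TP=19, FP=1+2+2+0+4=9 → 19/28 = 0.6786
  F: TP=8, FP=0+2+3+2+2=9 → 8/17 = 0.4706
  G: TP=10, FP=0+2+0+8+2=12 → 10/22 = 0.4545
  K: TP=8, FP=1+1+1+4+0=7 → 8/15 = 0.5333
Weighted-precision = Σ (supportᵢ/N)·precisionᵢ with N=138: (25/138)·0.7000 + (26/138)·0.6154 + (28/138)·0.6786 + (25/138)·0.4706 + (12/138)·0.4545 + (22/138)·0.5333 = 0.590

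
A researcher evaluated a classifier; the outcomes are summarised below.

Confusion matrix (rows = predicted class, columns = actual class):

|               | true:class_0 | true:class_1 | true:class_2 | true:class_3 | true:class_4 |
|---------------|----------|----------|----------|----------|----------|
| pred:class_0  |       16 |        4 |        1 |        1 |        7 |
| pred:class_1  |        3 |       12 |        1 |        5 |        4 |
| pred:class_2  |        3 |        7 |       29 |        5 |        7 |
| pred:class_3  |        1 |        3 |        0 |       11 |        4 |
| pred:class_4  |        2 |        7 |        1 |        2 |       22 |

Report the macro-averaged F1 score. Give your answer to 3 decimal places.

0.556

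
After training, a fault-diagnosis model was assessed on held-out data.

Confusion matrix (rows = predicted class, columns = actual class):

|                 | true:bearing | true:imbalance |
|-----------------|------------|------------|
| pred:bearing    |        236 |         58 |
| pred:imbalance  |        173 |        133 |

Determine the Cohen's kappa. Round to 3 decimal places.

Observed agreement pₒ = trace/N = 369/600 = 0.6150
Expected agreement pₑ = Σ (rowᵢ·colᵢ)/N² = (409·294 + 191·306)/600² = 0.4964
κ = (pₒ − pₑ)/(1 − pₑ) = (0.6150 − 0.4964)/(1 − 0.4964) = 0.236

0.236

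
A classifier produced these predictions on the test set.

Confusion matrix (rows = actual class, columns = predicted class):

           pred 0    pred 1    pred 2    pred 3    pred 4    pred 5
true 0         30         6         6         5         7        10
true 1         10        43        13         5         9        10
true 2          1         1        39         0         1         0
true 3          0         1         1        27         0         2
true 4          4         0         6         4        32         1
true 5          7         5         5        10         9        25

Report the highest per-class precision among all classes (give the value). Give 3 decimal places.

0.768

Per-class precision (TP/(TP+FP)):
  0: TP=30, FP=10+1+0+4+7=22 → 30/52 = 0.5769
  1: TP=43, FP=6+1+1+0+5=13 → 43/56 = 0.7679
  2: TP=39, FP=6+13+1+6+5=31 → 39/70 = 0.5571
  3: TP=27, FP=5+5+0+4+10=24 → 27/51 = 0.5294
  4: TP=32, FP=7+9+1+0+9=26 → 32/58 = 0.5517
  5: TP=25, FP=10+10+0+2+1=23 → 25/48 = 0.5208
Highest is class '1' with precision = 0.768.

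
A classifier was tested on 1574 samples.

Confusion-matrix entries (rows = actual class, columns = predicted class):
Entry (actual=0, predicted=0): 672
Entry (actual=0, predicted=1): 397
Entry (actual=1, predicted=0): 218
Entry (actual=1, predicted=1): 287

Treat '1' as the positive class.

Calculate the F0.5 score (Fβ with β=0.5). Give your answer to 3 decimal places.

Fβ = (1+β²)·TP / ((1+β²)·TP + β²·FN + FP), with β²=1/4
= 1.25·287 / (1.25·287 + 0.25·218 + 397) = 0.443

0.443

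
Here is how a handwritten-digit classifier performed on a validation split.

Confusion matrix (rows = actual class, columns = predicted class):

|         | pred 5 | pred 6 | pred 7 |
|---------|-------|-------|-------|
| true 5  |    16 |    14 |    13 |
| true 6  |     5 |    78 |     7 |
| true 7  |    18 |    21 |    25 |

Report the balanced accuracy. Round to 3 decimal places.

Balanced accuracy = mean of per-class recall.
  5: recall = 16/43 = 0.3721
  6: recall = 78/90 = 0.8667
  7: recall = 25/64 = 0.3906
Mean = (0.3721 + 0.8667 + 0.3906) / 3 = 0.543

0.543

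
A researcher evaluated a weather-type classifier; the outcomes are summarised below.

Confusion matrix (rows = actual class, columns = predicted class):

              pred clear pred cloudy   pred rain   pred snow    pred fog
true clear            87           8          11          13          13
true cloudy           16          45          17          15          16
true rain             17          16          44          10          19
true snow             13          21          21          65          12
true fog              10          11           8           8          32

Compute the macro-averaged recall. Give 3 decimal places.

0.489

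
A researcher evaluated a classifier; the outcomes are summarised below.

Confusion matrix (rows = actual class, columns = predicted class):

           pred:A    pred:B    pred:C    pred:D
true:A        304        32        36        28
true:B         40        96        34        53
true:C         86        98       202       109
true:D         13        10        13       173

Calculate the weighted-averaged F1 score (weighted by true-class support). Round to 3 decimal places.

Per-class F1 score (2·TP/(2·TP+FP+FN)):
  A: TP=304, FP=40+86+13=139, FN=32+36+28=96 → 608/843 = 0.7212
  B: TP=96, FP=32+98+10=140, FN=40+34+53=127 → 192/459 = 0.4183
  C: TP=202, FP=36+34+13=83, FN=86+98+109=293 → 404/780 = 0.5179
  D: TP=173, FP=28+53+109=190, FN=13+10+13=36 → 346/572 = 0.6049
Weighted-F1 score = Σ (supportᵢ/N)·F1 scoreᵢ with N=1327: (400/1327)·0.7212 + (223/1327)·0.4183 + (495/1327)·0.5179 + (209/1327)·0.6049 = 0.576

0.576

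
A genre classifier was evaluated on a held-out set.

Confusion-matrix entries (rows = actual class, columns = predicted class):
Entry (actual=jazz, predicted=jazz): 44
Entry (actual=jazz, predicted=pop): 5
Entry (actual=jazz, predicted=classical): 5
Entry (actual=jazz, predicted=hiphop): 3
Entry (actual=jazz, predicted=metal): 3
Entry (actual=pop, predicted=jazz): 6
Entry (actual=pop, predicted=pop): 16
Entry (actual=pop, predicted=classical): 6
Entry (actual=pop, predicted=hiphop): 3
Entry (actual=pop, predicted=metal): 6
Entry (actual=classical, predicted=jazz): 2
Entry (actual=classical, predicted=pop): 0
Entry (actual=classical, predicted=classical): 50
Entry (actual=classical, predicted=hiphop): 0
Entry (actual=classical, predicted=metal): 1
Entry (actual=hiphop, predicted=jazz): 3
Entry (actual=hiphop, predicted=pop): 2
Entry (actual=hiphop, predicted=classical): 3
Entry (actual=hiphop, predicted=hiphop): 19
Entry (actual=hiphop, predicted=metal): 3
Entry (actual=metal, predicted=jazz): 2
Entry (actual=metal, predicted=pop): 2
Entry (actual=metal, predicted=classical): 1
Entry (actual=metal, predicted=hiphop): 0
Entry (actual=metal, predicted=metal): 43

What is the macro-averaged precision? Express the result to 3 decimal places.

0.742

Per-class precision (TP/(TP+FP)):
  jazz: TP=44, FP=6+2+3+2=13 → 44/57 = 0.7719
  pop: TP=16, FP=5+0+2+2=9 → 16/25 = 0.6400
  classical: TP=50, FP=5+6+3+1=15 → 50/65 = 0.7692
  hiphop: TP=19, FP=3+3+0+0=6 → 19/25 = 0.7600
  metal: TP=43, FP=3+6+1+3=13 → 43/56 = 0.7679
Macro-precision = mean = (0.7719 + 0.6400 + 0.7692 + 0.7600 + 0.7679) / 5 = 0.742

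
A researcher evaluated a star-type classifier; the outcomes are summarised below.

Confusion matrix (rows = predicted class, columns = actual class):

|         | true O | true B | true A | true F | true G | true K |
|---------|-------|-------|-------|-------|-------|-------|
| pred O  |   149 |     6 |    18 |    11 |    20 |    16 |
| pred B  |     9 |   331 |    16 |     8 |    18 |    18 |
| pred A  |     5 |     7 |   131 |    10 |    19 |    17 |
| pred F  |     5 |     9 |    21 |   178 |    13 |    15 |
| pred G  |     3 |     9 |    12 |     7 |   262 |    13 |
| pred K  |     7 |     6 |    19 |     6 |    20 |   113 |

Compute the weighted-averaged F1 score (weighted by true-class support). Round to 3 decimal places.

Per-class F1 score (2·TP/(2·TP+FP+FN)):
  O: TP=149, FP=6+18+11+20+16=71, FN=9+5+5+3+7=29 → 298/398 = 0.7487
  B: TP=331, FP=9+16+8+18+18=69, FN=6+7+9+9+6=37 → 662/768 = 0.8620
  A: TP=131, FP=5+7+10+19+17=58, FN=18+16+21+12+19=86 → 262/406 = 0.6453
  F: TP=178, FP=5+9+21+13+15=63, FN=11+8+10+7+6=42 → 356/461 = 0.7722
  G: TP=262, FP=3+9+12+7+13=44, FN=20+18+19+13+20=90 → 524/658 = 0.7964
  K: TP=113, FP=7+6+19+6+20=58, FN=16+18+17+15+13=79 → 226/363 = 0.6226
Weighted-F1 score = Σ (supportᵢ/N)·F1 scoreᵢ with N=1527: (178/1527)·0.7487 + (368/1527)·0.8620 + (217/1527)·0.6453 + (220/1527)·0.7722 + (352/1527)·0.7964 + (192/1527)·0.6226 = 0.760

0.760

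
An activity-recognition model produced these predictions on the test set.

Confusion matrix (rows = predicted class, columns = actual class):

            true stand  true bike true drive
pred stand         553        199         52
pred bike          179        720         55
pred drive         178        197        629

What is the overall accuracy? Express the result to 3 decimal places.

Accuracy = trace / total = (553+720+629=1902) / 2762 = 1902/2762 = 0.689

0.689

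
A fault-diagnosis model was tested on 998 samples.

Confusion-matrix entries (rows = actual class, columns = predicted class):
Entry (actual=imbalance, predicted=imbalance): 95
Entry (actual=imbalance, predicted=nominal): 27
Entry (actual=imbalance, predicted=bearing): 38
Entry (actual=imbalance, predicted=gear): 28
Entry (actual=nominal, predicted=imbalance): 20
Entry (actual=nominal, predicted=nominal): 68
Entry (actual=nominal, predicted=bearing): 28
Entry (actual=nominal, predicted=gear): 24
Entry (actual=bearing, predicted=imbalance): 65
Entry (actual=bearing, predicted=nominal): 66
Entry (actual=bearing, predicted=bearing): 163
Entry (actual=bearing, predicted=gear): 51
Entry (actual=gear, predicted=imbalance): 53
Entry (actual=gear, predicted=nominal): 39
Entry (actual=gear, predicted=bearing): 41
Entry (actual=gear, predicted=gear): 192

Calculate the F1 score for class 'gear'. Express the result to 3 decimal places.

F1 score = 2·TP/(2·TP+FP+FN).
gear: TP=192, FP=28+24+51=103, FN=53+39+41=133 → 384/620 = 0.6194

0.619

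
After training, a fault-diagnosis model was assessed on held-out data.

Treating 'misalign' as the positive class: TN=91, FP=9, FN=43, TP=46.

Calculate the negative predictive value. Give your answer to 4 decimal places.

0.6791

NPV = TN/(TN+FN) = 91/(91+43) = 0.6791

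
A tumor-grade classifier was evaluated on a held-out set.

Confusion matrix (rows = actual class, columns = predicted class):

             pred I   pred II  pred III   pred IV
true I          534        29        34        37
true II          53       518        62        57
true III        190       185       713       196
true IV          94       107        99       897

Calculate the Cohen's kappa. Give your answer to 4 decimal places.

0.5958

Observed agreement pₒ = trace/N = 2662/3805 = 0.69961
Expected agreement pₑ = Σ (rowᵢ·colᵢ)/N² = (634·871 + 690·839 + 1284·908 + 1197·1187)/3805² = 0.25679
κ = (pₒ − pₑ)/(1 − pₑ) = (0.69961 − 0.25679)/(1 − 0.25679) = 0.5958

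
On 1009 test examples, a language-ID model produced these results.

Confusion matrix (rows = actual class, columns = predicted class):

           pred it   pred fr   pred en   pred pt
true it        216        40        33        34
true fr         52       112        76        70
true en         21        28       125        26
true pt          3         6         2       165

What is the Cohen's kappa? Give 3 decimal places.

Observed agreement pₒ = trace/N = 618/1009 = 0.6125
Expected agreement pₑ = Σ (rowᵢ·colᵢ)/N² = (323·292 + 310·186 + 200·236 + 176·295)/1009² = 0.2466
κ = (pₒ − pₑ)/(1 − pₑ) = (0.6125 − 0.2466)/(1 − 0.2466) = 0.486

0.486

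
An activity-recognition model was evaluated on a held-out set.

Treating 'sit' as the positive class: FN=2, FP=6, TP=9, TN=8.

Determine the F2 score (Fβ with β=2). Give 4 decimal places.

Fβ = (1+β²)·TP / ((1+β²)·TP + β²·FN + FP), with β²=4
= 5·9 / (5·9 + 4·2 + 6) = 0.7627

0.7627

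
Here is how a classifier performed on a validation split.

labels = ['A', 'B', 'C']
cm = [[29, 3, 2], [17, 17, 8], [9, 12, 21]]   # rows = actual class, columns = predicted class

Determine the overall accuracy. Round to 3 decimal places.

Accuracy = trace / total = (29+17+21=67) / 118 = 67/118 = 0.568

0.568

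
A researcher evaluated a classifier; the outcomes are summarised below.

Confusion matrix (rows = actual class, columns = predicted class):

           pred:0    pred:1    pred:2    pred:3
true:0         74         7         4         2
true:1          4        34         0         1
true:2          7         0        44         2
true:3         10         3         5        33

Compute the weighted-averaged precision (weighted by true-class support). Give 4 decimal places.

Per-class precision (TP/(TP+FP)):
  0: TP=74, FP=4+7+10=21 → 74/95 = 0.77895
  1: TP=34, FP=7+0+3=10 → 34/44 = 0.77273
  2: TP=44, FP=4+0+5=9 → 44/53 = 0.83019
  3: TP=33, FP=2+1+2=5 → 33/38 = 0.86842
Weighted-precision = Σ (supportᵢ/N)·precisionᵢ with N=230: (87/230)·0.77895 + (39/230)·0.77273 + (53/230)·0.83019 + (51/230)·0.86842 = 0.8095

0.8095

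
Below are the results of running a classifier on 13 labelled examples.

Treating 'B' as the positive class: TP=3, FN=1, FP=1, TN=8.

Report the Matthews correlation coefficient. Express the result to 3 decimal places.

MCC = (TP·TN − FP·FN) / √((TP+FP)(TP+FN)(TN+FP)(TN+FN))
Numerator = 3·8 − 1·1 = 23
Denominator = √(4·4·9·9) = √1296 = 36.0000
MCC = 23 / 36.0000 = 0.639

0.639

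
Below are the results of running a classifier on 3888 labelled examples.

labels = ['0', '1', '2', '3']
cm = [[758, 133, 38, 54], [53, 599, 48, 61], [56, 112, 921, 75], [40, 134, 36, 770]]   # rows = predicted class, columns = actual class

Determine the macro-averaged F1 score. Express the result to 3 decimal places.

0.780

Per-class F1 score (2·TP/(2·TP+FP+FN)):
  0: TP=758, FP=133+38+54=225, FN=53+56+40=149 → 1516/1890 = 0.8021
  1: TP=599, FP=53+48+61=162, FN=133+112+134=379 → 1198/1739 = 0.6889
  2: TP=921, FP=56+112+75=243, FN=38+48+36=122 → 1842/2207 = 0.8346
  3: TP=770, FP=40+134+36=210, FN=54+61+75=190 → 1540/1940 = 0.7938
Macro-F1 score = mean = (0.8021 + 0.6889 + 0.8346 + 0.7938) / 4 = 0.780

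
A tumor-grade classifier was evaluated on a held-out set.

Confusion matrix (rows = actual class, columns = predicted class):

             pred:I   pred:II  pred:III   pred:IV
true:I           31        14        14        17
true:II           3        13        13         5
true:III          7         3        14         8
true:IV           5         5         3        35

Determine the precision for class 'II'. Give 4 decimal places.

0.3714

precision = TP/(TP+FP).
II: TP=13, FP=14+3+5=22 → 13/35 = 0.37143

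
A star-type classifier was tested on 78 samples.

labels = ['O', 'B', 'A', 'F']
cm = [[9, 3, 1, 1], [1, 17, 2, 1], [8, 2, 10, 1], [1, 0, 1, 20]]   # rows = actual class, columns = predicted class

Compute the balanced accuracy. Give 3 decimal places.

0.709

Balanced accuracy = mean of per-class recall.
  O: recall = 9/14 = 0.6429
  B: recall = 17/21 = 0.8095
  A: recall = 10/21 = 0.4762
  F: recall = 20/22 = 0.9091
Mean = (0.6429 + 0.8095 + 0.4762 + 0.9091) / 4 = 0.709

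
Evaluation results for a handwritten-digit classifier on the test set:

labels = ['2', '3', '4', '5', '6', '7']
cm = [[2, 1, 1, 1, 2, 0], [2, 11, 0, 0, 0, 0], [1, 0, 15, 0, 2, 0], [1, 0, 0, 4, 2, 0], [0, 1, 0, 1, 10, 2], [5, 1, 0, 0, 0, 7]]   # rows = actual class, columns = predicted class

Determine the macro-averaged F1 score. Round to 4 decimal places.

0.6396

Per-class F1 score (2·TP/(2·TP+FP+FN)):
  2: TP=2, FP=2+1+1+0+5=9, FN=1+1+1+2+0=5 → 4/18 = 0.22222
  3: TP=11, FP=1+0+0+1+1=3, FN=2+0+0+0+0=2 → 22/27 = 0.81481
  4: TP=15, FP=1+0+0+0+0=1, FN=1+0+0+2+0=3 → 30/34 = 0.88235
  5: TP=4, FP=1+0+0+1+0=2, FN=1+0+0+2+0=3 → 8/13 = 0.61538
  6: TP=10, FP=2+0+2+2+0=6, FN=0+1+0+1+2=4 → 20/30 = 0.66667
  7: TP=7, FP=0+0+0+0+2=2, FN=5+1+0+0+0=6 → 14/22 = 0.63636
Macro-F1 score = mean = (0.22222 + 0.81481 + 0.88235 + 0.61538 + 0.66667 + 0.63636) / 6 = 0.6396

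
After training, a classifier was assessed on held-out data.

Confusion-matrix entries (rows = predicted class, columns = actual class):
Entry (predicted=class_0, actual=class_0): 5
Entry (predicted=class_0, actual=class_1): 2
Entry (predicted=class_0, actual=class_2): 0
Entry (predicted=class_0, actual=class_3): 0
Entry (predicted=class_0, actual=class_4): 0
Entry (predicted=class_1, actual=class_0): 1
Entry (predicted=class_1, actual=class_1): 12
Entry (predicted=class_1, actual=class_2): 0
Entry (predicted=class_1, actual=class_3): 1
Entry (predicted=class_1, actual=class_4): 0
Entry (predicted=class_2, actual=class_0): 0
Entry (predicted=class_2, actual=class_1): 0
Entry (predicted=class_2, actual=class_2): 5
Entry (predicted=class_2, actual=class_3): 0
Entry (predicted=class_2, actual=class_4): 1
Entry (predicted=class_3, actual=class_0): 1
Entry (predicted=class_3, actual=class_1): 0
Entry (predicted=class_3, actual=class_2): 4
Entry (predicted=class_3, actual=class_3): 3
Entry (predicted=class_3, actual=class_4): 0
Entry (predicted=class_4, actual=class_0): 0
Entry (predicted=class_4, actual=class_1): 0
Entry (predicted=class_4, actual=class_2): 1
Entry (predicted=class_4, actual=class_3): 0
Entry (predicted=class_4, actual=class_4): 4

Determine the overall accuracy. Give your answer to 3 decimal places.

0.725

Accuracy = trace / total = (5+12+5+3+4=29) / 40 = 29/40 = 0.725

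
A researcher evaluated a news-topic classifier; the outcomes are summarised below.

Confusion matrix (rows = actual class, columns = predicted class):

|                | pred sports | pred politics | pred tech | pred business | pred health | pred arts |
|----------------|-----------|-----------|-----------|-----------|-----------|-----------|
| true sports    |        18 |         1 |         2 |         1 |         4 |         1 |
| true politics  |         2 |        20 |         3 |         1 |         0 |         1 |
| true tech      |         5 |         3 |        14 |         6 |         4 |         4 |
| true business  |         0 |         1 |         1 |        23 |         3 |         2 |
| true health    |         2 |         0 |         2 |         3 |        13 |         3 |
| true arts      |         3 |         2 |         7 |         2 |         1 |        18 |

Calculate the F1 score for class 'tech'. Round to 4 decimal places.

0.4308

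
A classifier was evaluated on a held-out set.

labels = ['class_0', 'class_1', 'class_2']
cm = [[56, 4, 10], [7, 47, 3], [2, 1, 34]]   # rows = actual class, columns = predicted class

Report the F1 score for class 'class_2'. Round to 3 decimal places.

0.810

Take TP from the diagonal, FP from the rest of the 'class_2' prediction marginal, FN from the rest of the 'class_2' actual marginal.
F1 score = 2·TP/(2·TP+FP+FN).
class_2: TP=34, FP=10+3=13, FN=2+1=3 → 68/84 = 0.8095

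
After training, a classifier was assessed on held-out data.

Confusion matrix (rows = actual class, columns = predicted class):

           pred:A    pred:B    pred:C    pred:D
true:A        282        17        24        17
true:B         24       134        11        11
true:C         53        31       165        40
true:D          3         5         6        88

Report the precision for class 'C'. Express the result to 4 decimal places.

0.8010

precision = TP/(TP+FP).
C: TP=165, FP=24+11+6=41 → 165/206 = 0.80097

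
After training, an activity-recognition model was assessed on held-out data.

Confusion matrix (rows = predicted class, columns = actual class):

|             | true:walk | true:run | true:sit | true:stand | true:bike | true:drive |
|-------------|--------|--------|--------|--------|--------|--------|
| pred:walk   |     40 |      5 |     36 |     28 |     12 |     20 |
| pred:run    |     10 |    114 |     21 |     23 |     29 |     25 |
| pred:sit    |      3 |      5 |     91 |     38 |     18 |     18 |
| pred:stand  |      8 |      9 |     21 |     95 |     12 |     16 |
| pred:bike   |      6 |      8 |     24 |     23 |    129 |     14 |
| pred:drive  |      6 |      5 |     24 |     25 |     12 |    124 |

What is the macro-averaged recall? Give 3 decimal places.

0.556

Per-class recall (TP/(TP+FN)):
  walk: TP=40, FN=10+3+8+6+6=33 → 40/73 = 0.5479
  run: TP=114, FN=5+5+9+8+5=32 → 114/146 = 0.7808
  sit: TP=91, FN=36+21+21+24+24=126 → 91/217 = 0.4194
  stand: TP=95, FN=28+23+38+23+25=137 → 95/232 = 0.4095
  bike: TP=129, FN=12+29+18+12+12=83 → 129/212 = 0.6085
  drive: TP=124, FN=20+25+18+16+14=93 → 124/217 = 0.5714
Macro-recall = mean = (0.5479 + 0.7808 + 0.4194 + 0.4095 + 0.6085 + 0.5714) / 6 = 0.556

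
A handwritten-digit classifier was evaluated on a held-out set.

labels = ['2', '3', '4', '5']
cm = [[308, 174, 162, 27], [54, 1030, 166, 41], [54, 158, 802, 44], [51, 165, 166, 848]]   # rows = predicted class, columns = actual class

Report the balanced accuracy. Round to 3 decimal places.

Balanced accuracy = mean of per-class recall.
  2: recall = 308/467 = 0.6595
  3: recall = 1030/1527 = 0.6745
  4: recall = 802/1296 = 0.6188
  5: recall = 848/960 = 0.8833
Mean = (0.6595 + 0.6745 + 0.6188 + 0.8833) / 4 = 0.709

0.709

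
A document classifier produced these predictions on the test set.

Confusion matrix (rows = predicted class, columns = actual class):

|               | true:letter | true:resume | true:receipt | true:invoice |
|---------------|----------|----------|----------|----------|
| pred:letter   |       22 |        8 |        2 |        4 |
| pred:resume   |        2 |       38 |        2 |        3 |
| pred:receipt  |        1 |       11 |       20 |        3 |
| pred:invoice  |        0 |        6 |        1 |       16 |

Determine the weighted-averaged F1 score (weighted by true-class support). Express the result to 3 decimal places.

Per-class F1 score (2·TP/(2·TP+FP+FN)):
  letter: TP=22, FP=8+2+4=14, FN=2+1+0=3 → 44/61 = 0.7213
  resume: TP=38, FP=2+2+3=7, FN=8+11+6=25 → 76/108 = 0.7037
  receipt: TP=20, FP=1+11+3=15, FN=2+2+1=5 → 40/60 = 0.6667
  invoice: TP=16, FP=0+6+1=7, FN=4+3+3=10 → 32/49 = 0.6531
Weighted-F1 score = Σ (supportᵢ/N)·F1 scoreᵢ with N=139: (25/139)·0.7213 + (63/139)·0.7037 + (25/139)·0.6667 + (26/139)·0.6531 = 0.691

0.691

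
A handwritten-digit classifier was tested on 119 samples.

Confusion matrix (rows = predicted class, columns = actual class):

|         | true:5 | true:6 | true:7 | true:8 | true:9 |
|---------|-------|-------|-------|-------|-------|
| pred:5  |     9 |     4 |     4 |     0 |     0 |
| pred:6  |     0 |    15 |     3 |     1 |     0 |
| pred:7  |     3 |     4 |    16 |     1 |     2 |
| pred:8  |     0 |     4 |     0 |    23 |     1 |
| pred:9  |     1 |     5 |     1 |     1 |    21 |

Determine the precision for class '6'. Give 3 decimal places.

Treat '6' as positive and all other classes as negative.
precision = TP/(TP+FP).
6: TP=15, FP=0+3+1+0=4 → 15/19 = 0.7895

0.789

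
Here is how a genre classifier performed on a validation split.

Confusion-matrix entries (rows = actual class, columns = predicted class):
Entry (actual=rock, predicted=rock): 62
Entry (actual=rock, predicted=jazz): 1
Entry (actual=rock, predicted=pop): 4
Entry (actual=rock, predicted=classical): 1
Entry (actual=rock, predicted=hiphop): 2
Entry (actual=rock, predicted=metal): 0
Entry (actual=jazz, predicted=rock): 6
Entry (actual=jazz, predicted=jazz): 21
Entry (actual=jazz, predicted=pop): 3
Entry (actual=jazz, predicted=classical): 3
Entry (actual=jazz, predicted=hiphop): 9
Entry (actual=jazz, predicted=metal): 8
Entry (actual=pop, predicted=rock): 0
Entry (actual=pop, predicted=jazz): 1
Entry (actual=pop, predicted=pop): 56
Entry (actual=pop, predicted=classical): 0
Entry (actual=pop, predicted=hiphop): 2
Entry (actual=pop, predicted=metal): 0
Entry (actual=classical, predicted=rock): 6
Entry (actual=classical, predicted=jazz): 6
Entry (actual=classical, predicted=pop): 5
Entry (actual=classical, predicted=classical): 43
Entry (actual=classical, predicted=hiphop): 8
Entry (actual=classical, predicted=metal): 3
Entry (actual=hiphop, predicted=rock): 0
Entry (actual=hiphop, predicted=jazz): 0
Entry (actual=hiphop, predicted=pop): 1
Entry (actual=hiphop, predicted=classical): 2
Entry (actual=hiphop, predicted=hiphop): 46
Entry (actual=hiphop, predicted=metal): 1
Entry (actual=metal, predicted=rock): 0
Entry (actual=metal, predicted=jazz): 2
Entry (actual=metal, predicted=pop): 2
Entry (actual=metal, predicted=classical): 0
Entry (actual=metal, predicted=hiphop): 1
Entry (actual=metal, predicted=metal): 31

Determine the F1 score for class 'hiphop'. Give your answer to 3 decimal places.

Take TP from the diagonal, FP from the rest of the 'hiphop' prediction marginal, FN from the rest of the 'hiphop' actual marginal.
F1 score = 2·TP/(2·TP+FP+FN).
hiphop: TP=46, FP=2+9+2+8+1=22, FN=0+0+1+2+1=4 → 92/118 = 0.7797

0.780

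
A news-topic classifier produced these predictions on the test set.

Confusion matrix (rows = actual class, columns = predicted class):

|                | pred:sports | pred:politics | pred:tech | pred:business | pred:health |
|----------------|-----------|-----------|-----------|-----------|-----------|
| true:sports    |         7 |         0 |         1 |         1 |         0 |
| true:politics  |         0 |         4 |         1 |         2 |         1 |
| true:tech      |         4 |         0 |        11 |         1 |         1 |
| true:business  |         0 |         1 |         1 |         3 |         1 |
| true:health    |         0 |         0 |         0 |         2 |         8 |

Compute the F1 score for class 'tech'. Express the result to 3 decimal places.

0.710

Take TP from the diagonal, FP from the rest of the 'tech' prediction marginal, FN from the rest of the 'tech' actual marginal.
F1 score = 2·TP/(2·TP+FP+FN).
tech: TP=11, FP=1+1+1+0=3, FN=4+0+1+1=6 → 22/31 = 0.7097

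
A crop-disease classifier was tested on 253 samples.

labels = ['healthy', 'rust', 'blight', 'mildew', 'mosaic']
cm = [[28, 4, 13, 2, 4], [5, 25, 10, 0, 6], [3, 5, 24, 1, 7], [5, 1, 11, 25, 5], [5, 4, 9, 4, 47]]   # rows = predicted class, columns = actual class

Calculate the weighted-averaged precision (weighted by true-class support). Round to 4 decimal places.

0.5955

Per-class precision (TP/(TP+FP)):
  healthy: TP=28, FP=4+13+2+4=23 → 28/51 = 0.54902
  rust: TP=25, FP=5+10+0+6=21 → 25/46 = 0.54348
  blight: TP=24, FP=3+5+1+7=16 → 24/40 = 0.60000
  mildew: TP=25, FP=5+1+11+5=22 → 25/47 = 0.53191
  mosaic: TP=47, FP=5+4+9+4=22 → 47/69 = 0.68116
Weighted-precision = Σ (supportᵢ/N)·precisionᵢ with N=253: (46/253)·0.54902 + (39/253)·0.54348 + (67/253)·0.60000 + (32/253)·0.53191 + (69/253)·0.68116 = 0.5955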